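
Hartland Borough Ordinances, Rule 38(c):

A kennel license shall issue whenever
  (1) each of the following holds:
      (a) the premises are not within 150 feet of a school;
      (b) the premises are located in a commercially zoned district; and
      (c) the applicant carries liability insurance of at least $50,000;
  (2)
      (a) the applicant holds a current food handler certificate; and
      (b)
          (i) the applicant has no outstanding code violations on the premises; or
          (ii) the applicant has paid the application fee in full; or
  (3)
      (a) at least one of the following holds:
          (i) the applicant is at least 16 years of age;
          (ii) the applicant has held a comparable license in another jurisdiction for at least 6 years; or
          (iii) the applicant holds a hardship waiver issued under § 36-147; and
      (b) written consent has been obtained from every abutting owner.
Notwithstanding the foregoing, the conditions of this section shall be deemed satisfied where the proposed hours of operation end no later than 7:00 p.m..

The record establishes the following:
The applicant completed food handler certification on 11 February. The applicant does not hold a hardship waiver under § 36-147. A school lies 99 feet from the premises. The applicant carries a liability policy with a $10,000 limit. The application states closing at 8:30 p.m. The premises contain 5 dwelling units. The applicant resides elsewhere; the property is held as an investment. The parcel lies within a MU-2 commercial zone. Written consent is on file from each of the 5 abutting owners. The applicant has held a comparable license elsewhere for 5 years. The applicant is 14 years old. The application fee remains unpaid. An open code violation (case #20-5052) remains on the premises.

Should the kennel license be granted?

No — denied.

(a) ≥150 ft from school — not satisfied.
(b) commercially zoned — met.
(c) insurance ≥ $50,000 — fails.
(1): F AND T AND F → false.
(a) food handler cert. — met.
(i) no code violations — not satisfied.
(ii) fee paid — fails.
(b) = F OR F = false.
(2) = T AND F = false.
(i) age ≥ 16 — not satisfied.
(ii) prior license ≥ 6 yr — fails.
(iii) hardship waiver — not satisfied.
So (a) is not satisfied (F OR F OR F).
(b) all abutters consent — met.
(3): F AND T → false.
Overall: F OR F OR F → false.
Exception (closes by 7 p.m.) — not satisfied.
Result: main false OR exception false → false.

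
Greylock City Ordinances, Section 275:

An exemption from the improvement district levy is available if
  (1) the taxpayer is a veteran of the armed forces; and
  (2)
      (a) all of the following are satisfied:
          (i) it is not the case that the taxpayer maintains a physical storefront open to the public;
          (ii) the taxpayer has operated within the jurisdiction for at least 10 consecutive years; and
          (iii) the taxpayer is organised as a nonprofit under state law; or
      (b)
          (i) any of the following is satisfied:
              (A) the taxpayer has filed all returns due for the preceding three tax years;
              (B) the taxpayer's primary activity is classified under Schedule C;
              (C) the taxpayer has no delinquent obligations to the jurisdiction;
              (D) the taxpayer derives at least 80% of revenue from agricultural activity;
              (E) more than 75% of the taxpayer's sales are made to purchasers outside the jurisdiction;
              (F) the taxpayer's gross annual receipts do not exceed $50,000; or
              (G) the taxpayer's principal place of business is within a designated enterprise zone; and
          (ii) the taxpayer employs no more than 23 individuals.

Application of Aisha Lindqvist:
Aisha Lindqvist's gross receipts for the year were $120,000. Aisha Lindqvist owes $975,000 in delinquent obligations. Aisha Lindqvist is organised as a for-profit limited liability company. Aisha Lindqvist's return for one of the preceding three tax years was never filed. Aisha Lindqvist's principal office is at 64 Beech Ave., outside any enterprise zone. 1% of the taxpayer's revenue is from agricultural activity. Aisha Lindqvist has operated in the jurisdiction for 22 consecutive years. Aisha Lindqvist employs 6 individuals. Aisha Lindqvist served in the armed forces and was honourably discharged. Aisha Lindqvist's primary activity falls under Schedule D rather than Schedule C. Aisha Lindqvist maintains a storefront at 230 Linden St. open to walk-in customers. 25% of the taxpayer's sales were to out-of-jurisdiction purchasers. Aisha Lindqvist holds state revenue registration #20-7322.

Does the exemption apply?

(1) veteran — holds.
(i) not (has storefront) — not met.
(ii) ≥ 10 yrs in jurisdiction — holds.
(iii) nonprofit — fails.
(a) = F AND T AND F = false.
(A) returns current — not met.
(B) Schedule C activity — not satisfied.
(C) no delinquency — fails.
(D) ≥80% agricultural — fails.
(E) >75% out-of-jur. sales — not satisfied.
(F) receipts ≤ $50,000 — not met.
(G) in enterprise zone — not met.
So (i) is not satisfied (F OR F OR F OR F OR F OR F OR F).
(ii) ≤ 23 employees — met.
(b) = F AND T = false.
(2): F OR F → false.
So Overall is not satisfied (T AND F).

No — not exempt.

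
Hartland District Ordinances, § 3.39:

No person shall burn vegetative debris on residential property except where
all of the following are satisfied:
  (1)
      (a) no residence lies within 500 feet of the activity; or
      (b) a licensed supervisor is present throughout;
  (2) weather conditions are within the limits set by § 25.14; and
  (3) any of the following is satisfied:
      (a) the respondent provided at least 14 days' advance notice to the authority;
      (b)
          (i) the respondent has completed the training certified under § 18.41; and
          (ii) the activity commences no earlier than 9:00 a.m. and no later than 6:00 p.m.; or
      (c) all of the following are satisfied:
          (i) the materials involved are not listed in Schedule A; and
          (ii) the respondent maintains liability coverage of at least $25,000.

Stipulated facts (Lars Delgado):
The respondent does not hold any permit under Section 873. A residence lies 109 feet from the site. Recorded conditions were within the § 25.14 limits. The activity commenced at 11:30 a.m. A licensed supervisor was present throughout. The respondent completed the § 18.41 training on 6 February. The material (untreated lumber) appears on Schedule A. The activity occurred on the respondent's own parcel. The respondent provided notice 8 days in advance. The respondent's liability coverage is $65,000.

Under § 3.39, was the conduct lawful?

(a) no residence in 500 ft — not satisfied.
(b) supervisor present — met.
(1): F OR T → true.
(2) weather ok — met.
(a) ≥14 days' notice — not satisfied.
(i) training certified — satisfied.
(ii) start within hours — holds.
(b) = T AND T = true.
(i) not (Schedule A material) — fails.
(ii) coverage ≥ $25,000 — met.
So (c) is not satisfied (F AND T).
So (3) is satisfied (F OR T OR F).
So Overall is satisfied (T AND T AND T).

Yes — lawful.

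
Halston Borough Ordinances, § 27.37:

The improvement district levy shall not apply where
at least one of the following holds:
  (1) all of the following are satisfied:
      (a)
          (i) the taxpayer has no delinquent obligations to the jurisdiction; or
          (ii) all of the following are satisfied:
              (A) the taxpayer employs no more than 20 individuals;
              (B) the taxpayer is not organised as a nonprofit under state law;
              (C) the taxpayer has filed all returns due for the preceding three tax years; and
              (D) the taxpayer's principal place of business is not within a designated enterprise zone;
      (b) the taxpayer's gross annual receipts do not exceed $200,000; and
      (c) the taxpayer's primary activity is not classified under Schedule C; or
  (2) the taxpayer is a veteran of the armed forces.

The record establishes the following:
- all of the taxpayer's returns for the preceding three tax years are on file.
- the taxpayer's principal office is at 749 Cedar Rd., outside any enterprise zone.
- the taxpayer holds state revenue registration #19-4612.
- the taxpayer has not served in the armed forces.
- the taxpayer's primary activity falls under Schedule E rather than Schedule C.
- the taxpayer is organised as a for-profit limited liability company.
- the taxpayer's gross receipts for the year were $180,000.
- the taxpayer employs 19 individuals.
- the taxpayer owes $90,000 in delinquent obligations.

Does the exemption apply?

Yes — exempt.

(i) no delinquency — not satisfied.
(A) ≤ 20 employees — met.
(B) not (nonprofit) — met.
(C) returns current — satisfied.
(D) not (in enterprise zone) — holds.
(ii): T AND T AND T AND T → true.
(a) = F OR T = true.
(b) receipts ≤ $200,000 — holds.
(c) not (Schedule C activity) — satisfied.
(1) = T AND T AND T = true.
(2) veteran — fails.
Overall: T OR F → true.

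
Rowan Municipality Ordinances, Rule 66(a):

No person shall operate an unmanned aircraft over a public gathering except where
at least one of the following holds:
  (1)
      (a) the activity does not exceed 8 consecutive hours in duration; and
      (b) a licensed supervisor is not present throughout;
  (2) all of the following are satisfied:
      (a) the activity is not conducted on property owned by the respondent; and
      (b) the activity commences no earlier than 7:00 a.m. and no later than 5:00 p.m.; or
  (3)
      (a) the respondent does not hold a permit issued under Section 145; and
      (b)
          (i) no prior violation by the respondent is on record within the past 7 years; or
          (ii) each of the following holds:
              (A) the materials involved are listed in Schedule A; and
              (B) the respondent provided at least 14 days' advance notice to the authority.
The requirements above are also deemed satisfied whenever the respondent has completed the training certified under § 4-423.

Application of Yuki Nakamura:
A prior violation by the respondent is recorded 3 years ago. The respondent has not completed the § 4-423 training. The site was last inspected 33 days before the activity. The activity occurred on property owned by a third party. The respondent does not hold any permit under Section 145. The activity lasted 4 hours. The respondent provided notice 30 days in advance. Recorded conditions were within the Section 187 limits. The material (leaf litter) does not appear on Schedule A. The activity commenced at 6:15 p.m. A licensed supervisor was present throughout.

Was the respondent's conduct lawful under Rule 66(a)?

(a) ≤ 8 hrs duration — satisfied.
(b) not (supervisor present) — not satisfied.
So (1) is not satisfied (T AND F).
(a) not (own property) — satisfied.
(b) start within hours — not met.
So (2) is not satisfied (T AND F).
(a) not (holds permit) — holds.
(i) no prior violation — not met.
(A) Schedule A material — fails.
(B) ≥14 days' notice — met.
(ii) = F AND T = false.
So (b) is not satisfied (F OR F).
So (3) is not satisfied (T AND F).
Overall = F OR F OR F = false.
Exception (training certified) — not satisfied.
Result: main false OR exception false → false.

No — unlawful.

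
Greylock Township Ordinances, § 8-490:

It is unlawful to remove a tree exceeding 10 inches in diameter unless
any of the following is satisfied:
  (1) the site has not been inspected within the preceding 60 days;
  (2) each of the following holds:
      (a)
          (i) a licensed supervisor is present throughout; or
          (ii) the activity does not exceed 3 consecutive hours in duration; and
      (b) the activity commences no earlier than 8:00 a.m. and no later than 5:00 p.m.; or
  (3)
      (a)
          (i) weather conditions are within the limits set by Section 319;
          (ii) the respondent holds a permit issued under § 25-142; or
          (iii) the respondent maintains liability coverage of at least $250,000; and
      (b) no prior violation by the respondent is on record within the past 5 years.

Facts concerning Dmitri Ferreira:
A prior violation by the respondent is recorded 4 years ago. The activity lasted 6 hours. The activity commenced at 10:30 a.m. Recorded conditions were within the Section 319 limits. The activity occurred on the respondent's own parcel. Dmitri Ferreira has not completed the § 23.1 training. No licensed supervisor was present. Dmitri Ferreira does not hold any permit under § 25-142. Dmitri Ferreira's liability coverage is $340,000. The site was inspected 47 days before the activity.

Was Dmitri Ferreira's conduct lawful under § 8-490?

No — unlawful.

(1) not (site inspected) — not met.
(i) supervisor present — fails.
(ii) ≤ 3 hrs duration — not met.
(a): F OR F → false.
(b) start within hours — satisfied.
(2): F AND T → false.
(i) weather ok — holds.
(ii) holds permit — fails.
(iii) coverage ≥ $250,000 — holds.
So (a) is satisfied (T OR F OR T).
(b) no prior violation — not satisfied.
(3) = T AND F = false.
So Overall is not satisfied (F OR F OR F).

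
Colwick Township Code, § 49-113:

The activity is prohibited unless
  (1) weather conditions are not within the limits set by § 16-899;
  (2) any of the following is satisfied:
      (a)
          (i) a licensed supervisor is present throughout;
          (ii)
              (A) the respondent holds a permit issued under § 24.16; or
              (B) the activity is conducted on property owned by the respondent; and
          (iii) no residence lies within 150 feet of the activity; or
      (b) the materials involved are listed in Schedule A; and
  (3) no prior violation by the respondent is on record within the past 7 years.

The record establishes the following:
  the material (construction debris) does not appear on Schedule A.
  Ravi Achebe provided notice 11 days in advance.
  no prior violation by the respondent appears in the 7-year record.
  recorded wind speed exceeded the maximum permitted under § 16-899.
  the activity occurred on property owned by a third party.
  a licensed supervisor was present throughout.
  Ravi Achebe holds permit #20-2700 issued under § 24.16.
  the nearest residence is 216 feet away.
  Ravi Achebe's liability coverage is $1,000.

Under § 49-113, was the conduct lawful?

Yes — lawful.

(1) not (weather ok) — satisfied.
(i) supervisor present — holds.
(A) holds permit — met.
(B) own property — fails.
So (ii) is satisfied (T OR F).
(iii) no residence in 150 ft — satisfied.
So (a) is satisfied (T AND T AND T).
(b) Schedule A material — not met.
(2): T OR F → true.
(3) no prior violation — satisfied.
Overall = T AND T AND T = true.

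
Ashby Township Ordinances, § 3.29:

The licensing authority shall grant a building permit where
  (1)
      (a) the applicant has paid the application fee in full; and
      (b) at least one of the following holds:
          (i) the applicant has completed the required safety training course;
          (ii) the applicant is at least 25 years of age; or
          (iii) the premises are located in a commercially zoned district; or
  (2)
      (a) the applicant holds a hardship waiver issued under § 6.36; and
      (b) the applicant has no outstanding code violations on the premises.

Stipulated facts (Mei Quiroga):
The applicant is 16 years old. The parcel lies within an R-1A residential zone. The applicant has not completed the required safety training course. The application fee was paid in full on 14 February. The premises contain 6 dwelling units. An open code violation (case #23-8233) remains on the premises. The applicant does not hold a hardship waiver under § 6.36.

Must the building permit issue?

(a) fee paid — met.
(i) safety training — not met.
(ii) age ≥ 25 — fails.
(iii) commercially zoned — not satisfied.
(b) = F OR F OR F = false.
(1) = T AND F = false.
(a) hardship waiver — not met.
(b) no code violations — not met.
(2) = F AND F = false.
Overall = F OR F = false.

No — denied.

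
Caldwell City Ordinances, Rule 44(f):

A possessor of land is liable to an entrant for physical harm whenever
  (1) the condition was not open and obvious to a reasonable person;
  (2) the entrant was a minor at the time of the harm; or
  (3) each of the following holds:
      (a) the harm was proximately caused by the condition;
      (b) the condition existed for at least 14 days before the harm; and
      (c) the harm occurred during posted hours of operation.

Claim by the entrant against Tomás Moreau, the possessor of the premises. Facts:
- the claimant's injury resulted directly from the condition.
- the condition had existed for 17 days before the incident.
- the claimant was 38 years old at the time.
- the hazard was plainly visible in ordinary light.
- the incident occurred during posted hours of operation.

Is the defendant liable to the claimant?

Yes — liable.

(1) not open/obvious — not met.
(2) entrant a minor — not satisfied.
(a) proximate cause — satisfied.
(b) condition ≥14 days old — holds.
(c) during posted hours — holds.
(3): T AND T AND T → true.
Overall: F OR F OR T → true.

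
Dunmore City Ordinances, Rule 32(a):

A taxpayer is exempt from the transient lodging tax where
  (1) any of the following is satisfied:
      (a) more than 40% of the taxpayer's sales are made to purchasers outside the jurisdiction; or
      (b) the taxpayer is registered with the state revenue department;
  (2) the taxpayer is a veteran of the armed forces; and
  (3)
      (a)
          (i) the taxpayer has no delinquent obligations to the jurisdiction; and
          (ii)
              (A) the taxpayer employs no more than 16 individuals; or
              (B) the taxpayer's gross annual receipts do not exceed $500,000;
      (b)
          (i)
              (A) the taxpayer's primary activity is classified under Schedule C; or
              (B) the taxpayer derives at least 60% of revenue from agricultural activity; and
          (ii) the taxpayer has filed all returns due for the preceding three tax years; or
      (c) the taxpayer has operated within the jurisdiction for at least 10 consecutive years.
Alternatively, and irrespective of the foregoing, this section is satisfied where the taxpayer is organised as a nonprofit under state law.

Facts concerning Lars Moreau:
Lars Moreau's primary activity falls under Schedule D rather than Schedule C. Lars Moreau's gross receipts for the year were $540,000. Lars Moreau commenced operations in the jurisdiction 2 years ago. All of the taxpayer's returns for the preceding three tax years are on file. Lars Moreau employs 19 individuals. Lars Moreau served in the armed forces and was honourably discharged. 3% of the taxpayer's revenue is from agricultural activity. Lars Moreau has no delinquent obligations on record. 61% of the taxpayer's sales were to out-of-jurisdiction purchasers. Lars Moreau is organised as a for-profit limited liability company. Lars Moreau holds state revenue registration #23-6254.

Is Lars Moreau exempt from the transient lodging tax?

(a) >40% out-of-jur. sales — satisfied.
(b) state-registered — met.
(1) = T OR T = true.
(2) veteran — satisfied.
(i) no delinquency — met.
(A) ≤ 16 employees — not satisfied.
(B) receipts ≤ $500,000 — not satisfied.
(ii): F OR F → false.
(a) = T AND F = false.
(A) Schedule C activity — not met.
(B) ≥60% agricultural — not met.
(i) = F OR F = false.
(ii) returns current — met.
(b) = F AND T = false.
(c) ≥ 10 yrs in jurisdiction — not satisfied.
(3): F OR F OR F → false.
So Overall is not satisfied (T AND T AND F).
Exception (nonprofit) — not satisfied.
Result: main false OR exception false → false.

No — not exempt.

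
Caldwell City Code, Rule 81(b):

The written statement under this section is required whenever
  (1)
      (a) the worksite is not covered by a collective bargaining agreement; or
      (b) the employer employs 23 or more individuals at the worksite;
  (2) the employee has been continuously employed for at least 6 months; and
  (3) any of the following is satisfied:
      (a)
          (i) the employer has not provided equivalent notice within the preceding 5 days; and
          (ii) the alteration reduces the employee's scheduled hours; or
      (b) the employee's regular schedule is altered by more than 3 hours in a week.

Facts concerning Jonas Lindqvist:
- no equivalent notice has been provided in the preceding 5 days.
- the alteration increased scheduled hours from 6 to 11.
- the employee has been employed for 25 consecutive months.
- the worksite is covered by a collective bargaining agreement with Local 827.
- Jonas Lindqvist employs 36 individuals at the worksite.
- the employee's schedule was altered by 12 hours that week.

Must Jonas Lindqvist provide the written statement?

Yes — required.

(a) no CBA — not satisfied.
(b) ≥ 23 at site — holds.
(1) = F OR T = true.
(2) tenure ≥ 6 mo. — holds.
(i) no recent notice — satisfied.
(ii) hours reduced — not satisfied.
So (a) is not satisfied (T AND F).
(b) schedule shift > 3h — satisfied.
(3): F OR T → true.
Overall: T AND T AND T → true.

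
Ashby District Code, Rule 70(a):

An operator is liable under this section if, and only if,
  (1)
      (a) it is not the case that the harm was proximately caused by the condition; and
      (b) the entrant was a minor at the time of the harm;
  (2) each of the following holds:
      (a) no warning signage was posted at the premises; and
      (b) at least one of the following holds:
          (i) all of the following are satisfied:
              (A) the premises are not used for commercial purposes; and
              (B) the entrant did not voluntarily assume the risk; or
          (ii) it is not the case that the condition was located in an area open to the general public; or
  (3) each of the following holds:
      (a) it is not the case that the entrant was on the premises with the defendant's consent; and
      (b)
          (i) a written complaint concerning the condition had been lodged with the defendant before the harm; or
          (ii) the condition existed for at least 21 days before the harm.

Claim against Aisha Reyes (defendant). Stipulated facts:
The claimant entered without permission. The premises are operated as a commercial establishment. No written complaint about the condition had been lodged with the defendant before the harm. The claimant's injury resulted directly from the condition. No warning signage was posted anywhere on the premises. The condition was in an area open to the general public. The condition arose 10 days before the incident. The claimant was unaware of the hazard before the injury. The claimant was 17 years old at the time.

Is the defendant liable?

(a) not (proximate cause) — not satisfied.
(b) entrant a minor — satisfied.
(1) = F AND T = false.
(a) no signage posted — met.
(A) not (commercial use) — not satisfied.
(B) no assumed risk — holds.
(i): F AND T → false.
(ii) not (public area) — not met.
(b): F OR F → false.
(2) = T AND F = false.
(a) not (consent to enter) — holds.
(i) complaint lodged — not satisfied.
(ii) condition ≥21 days old — not met.
So (b) is not satisfied (F OR F).
So (3) is not satisfied (T AND F).
So Overall is not satisfied (F OR F OR F).

No — not liable.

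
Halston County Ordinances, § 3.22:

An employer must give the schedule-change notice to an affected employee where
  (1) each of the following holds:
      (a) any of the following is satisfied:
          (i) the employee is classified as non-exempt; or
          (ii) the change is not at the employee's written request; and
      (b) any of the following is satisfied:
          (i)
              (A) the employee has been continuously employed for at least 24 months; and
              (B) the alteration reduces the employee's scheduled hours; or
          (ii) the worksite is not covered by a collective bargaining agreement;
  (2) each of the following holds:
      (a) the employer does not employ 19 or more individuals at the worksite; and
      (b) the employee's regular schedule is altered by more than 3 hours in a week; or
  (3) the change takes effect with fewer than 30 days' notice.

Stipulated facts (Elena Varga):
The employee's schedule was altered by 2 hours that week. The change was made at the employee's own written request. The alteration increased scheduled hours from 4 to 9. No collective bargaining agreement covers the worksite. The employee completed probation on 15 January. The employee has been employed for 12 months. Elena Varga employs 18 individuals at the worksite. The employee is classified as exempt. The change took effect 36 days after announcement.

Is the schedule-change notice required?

No — not required.

(i) non-exempt — not met.
(ii) not employee-requested — not satisfied.
(a): F OR F → false.
(A) tenure ≥ 24 mo. — not satisfied.
(B) hours reduced — not satisfied.
(i): F AND F → false.
(ii) no CBA — satisfied.
(b) = F OR T = true.
(1) = F AND T = false.
(a) not (≥ 19 at site) — met.
(b) schedule shift > 3h — fails.
So (2) is not satisfied (T AND F).
(3) < 30 days' notice — fails.
Overall: F OR F OR F → false.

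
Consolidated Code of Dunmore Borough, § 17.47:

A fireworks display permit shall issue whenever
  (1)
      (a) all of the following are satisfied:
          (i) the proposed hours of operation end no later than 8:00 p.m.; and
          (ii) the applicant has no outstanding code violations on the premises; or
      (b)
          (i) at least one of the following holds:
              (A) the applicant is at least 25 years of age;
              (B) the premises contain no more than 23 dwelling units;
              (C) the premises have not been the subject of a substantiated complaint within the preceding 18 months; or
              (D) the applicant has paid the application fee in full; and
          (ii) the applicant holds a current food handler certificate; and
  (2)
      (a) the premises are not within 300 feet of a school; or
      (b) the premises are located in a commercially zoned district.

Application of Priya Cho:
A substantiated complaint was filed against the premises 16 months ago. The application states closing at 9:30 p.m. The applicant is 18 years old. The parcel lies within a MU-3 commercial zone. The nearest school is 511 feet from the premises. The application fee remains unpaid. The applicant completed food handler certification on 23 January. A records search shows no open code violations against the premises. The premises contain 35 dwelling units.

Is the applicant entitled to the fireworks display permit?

(i) closes by 8 p.m. — not met.
(ii) no code violations — holds.
So (a) is not satisfied (F AND T).
(A) age ≥ 25 — fails.
(B) ≤ 23 units — fails.
(C) no complaint in 18 mo. — not satisfied.
(D) fee paid — fails.
So (i) is not satisfied (F OR F OR F OR F).
(ii) food handler cert. — holds.
(b): F AND T → false.
So (1) is not satisfied (F OR F).
(a) ≥300 ft from school — holds.
(b) commercially zoned — met.
(2) = T OR T = true.
Overall = F AND T = false.

No — denied.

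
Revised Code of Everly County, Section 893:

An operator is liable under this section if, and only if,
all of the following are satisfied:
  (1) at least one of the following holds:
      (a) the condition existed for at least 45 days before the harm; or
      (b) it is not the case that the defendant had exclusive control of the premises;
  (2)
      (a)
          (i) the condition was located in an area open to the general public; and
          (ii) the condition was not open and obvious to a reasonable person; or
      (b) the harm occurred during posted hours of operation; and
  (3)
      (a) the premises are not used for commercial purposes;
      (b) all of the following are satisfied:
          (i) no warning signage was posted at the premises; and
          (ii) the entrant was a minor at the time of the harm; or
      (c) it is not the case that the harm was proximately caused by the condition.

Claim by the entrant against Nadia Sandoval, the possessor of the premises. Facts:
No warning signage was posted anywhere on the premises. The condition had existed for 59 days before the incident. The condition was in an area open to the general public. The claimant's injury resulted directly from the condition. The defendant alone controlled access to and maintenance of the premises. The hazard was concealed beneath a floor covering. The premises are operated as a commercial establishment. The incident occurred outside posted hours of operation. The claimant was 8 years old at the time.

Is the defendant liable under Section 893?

Yes — liable.

(a) condition ≥45 days old — holds.
(b) not (exclusive control) — not satisfied.
(1): T OR F → true.
(i) public area — holds.
(ii) not open/obvious — satisfied.
(a) = T AND T = true.
(b) during posted hours — not met.
So (2) is satisfied (T OR F).
(a) not (commercial use) — not met.
(i) no signage posted — satisfied.
(ii) entrant a minor — holds.
So (b) is satisfied (T AND T).
(c) not (proximate cause) — not met.
So (3) is satisfied (F OR T OR F).
Overall = T AND T AND T = true.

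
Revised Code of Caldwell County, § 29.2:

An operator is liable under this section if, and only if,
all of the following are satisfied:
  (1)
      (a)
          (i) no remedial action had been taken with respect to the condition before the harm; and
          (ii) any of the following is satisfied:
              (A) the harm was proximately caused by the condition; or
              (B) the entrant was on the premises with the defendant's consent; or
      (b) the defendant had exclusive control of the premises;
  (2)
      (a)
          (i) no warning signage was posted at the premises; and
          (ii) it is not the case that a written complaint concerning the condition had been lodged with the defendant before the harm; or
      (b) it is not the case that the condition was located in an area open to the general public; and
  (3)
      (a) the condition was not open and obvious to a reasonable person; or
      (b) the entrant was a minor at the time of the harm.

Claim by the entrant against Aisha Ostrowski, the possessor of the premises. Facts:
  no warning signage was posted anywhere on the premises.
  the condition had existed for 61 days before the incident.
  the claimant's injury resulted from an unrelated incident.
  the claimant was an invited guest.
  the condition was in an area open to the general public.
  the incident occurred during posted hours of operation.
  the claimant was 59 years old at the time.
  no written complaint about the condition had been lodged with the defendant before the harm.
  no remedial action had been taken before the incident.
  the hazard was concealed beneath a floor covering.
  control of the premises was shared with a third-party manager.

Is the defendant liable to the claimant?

(i) no remedial action — holds.
(A) proximate cause — fails.
(B) consent to enter — holds.
(ii): F OR T → true.
(a): T AND T → true.
(b) exclusive control — not met.
(1) = T OR F = true.
(i) no signage posted — met.
(ii) not (complaint lodged) — holds.
So (a) is satisfied (T AND T).
(b) not (public area) — fails.
So (2) is satisfied (T OR F).
(a) not open/obvious — met.
(b) entrant a minor — fails.
So (3) is satisfied (T OR F).
So Overall is satisfied (T AND T AND T).

Yes — liable.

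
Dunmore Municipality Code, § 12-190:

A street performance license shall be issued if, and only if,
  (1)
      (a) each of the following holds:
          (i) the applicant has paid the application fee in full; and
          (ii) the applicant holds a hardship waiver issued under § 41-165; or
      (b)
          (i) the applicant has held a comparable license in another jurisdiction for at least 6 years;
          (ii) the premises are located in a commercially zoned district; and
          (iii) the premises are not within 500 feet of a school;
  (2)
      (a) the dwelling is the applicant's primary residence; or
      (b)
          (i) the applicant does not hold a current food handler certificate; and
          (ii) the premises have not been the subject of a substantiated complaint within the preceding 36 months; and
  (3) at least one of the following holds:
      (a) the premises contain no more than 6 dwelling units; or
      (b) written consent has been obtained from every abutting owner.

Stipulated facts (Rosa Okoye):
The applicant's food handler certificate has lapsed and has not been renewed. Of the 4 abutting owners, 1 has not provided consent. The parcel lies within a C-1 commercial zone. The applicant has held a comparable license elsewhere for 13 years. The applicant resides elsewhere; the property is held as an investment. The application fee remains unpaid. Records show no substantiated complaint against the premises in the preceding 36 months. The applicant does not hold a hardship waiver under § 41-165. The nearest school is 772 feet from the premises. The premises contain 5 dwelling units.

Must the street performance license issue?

Yes — granted.

(i) fee paid — fails.
(ii) hardship waiver — fails.
(a) = F AND F = false.
(i) prior license ≥ 6 yr — holds.
(ii) commercially zoned — holds.
(iii) ≥500 ft from school — satisfied.
(b): T AND T AND T → true.
(1) = F OR T = true.
(a) primary residence — fails.
(i) not (food handler cert.) — satisfied.
(ii) no complaint in 36 mo. — met.
So (b) is satisfied (T AND T).
So (2) is satisfied (F OR T).
(a) ≤ 6 units — satisfied.
(b) all abutters consent — not satisfied.
(3): T OR F → true.
So Overall is satisfied (T AND T AND T).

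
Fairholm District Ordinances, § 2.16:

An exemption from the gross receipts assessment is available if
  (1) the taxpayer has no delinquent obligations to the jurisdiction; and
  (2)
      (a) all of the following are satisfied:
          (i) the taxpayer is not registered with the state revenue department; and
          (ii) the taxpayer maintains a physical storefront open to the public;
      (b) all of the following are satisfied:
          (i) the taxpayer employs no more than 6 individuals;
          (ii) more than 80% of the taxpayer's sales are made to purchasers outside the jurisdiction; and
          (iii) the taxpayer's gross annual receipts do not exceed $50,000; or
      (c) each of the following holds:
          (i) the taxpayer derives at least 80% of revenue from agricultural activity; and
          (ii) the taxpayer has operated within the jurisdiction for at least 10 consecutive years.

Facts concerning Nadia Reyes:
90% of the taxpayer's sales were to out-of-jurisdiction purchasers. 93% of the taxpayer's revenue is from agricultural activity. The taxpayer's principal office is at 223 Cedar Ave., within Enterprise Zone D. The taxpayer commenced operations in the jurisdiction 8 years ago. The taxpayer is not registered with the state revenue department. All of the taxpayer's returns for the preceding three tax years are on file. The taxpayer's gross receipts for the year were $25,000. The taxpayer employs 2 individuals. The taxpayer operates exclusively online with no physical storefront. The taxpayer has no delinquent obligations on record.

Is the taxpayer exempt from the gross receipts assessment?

Yes — exempt.

(1) no delinquency — holds.
(i) not (state-registered) — holds.
(ii) has storefront — not satisfied.
(a) = T AND F = false.
(i) ≤ 6 employees — satisfied.
(ii) >80% out-of-jur. sales — met.
(iii) receipts ≤ $50,000 — satisfied.
(b): T AND T AND T → true.
(i) ≥80% agricultural — satisfied.
(ii) ≥ 10 yrs in jurisdiction — not met.
(c) = T AND F = false.
So (2) is satisfied (F OR T OR F).
So Overall is satisfied (T AND T).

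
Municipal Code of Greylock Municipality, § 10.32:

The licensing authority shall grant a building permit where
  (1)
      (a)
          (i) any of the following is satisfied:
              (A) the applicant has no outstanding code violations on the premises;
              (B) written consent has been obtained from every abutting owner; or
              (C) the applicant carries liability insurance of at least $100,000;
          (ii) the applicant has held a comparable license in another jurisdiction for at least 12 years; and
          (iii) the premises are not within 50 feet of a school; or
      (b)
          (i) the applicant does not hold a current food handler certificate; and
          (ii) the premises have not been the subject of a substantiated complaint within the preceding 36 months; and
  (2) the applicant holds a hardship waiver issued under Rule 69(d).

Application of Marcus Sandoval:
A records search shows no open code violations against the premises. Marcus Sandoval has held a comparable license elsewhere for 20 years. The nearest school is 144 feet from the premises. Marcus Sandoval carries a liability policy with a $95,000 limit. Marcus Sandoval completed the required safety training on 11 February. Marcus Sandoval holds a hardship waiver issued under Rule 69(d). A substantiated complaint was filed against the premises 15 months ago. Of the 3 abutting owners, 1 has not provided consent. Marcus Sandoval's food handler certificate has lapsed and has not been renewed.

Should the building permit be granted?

(A) no code violations — satisfied.
(B) all abutters consent — not met.
(C) insurance ≥ $100,000 — not satisfied.
(i): T OR F OR F → true.
(ii) prior license ≥ 12 yr — satisfied.
(iii) ≥50 ft from school — met.
(a): T AND T AND T → true.
(i) not (food handler cert.) — holds.
(ii) no complaint in 36 mo. — not met.
(b) = T AND F = false.
So (1) is satisfied (T OR F).
(2) hardship waiver — met.
Overall: T AND T → true.

Yes — granted.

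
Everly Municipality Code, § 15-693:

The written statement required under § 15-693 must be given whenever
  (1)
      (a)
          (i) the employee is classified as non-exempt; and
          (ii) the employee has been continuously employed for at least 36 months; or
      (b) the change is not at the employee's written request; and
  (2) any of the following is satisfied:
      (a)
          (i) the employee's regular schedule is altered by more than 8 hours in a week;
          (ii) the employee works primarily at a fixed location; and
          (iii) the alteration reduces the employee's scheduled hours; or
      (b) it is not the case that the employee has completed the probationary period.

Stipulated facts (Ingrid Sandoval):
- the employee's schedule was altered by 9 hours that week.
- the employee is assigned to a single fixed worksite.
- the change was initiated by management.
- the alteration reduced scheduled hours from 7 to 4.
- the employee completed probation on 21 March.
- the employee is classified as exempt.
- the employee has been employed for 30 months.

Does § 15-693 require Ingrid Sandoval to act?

(i) non-exempt — not met.
(ii) tenure ≥ 36 mo. — fails.
(a) = F AND F = false.
(b) not employee-requested — holds.
(1) = F OR T = true.
(i) schedule shift > 8h — holds.
(ii) fixed location — satisfied.
(iii) hours reduced — holds.
(a): T AND T AND T → true.
(b) not (past probation) — not satisfied.
So (2) is satisfied (T OR F).
Overall = T AND T = true.

Yes — required.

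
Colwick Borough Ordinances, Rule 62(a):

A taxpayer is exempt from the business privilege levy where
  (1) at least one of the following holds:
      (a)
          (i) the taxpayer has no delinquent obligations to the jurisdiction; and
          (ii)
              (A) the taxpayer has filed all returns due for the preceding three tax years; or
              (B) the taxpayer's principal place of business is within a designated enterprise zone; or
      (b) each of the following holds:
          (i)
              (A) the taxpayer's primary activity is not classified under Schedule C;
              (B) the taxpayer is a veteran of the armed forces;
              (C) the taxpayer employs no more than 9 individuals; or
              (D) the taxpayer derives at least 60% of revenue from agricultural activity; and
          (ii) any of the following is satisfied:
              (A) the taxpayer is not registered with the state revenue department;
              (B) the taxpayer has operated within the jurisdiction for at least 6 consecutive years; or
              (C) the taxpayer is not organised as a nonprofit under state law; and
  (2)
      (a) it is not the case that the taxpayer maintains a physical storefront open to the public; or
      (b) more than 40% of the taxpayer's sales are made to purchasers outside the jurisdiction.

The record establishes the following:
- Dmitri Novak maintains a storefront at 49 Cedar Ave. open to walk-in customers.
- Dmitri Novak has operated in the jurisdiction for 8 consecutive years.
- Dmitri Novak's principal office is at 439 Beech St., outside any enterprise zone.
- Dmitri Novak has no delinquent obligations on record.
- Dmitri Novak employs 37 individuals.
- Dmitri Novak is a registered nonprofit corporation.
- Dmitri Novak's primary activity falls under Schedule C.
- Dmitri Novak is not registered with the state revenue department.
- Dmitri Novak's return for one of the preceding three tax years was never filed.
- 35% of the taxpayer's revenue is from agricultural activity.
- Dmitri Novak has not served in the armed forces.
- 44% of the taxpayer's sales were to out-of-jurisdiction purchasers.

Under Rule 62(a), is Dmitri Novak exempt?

(i) no delinquency — satisfied.
(A) returns current — fails.
(B) in enterprise zone — not met.
So (ii) is not satisfied (F OR F).
(a) = T AND F = false.
(A) not (Schedule C activity) — not met.
(B) veteran — not satisfied.
(C) ≤ 9 employees — fails.
(D) ≥60% agricultural — fails.
(i) = F OR F OR F OR F = false.
(A) not (state-registered) — met.
(B) ≥ 6 yrs in jurisdiction — met.
(C) not (nonprofit) — not met.
(ii) = T OR T OR F = true.
(b) = F AND T = false.
(1): F OR F → false.
(a) not (has storefront) — not met.
(b) >40% out-of-jur. sales — met.
(2): F OR T → true.
So Overall is not satisfied (F AND T).

No — not exempt.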